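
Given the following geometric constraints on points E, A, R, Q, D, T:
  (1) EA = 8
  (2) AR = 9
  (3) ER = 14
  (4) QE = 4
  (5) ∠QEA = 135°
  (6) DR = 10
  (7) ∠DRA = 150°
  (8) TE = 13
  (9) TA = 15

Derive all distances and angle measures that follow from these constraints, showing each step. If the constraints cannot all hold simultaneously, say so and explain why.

The constraints are consistent.

Step 1: From AE = 8, EQ = 4, and ∠AEQ = 135°, by the law of cosines:
  AQ² = AE² + EQ² - 2·AE·EQ·cos(135°) = 64 + 16 + 45.25 = 125.3
  AQ ≈ 11.19

Step 2: From AR = 9, RD = 10, and ∠ARD = 150°, by the law of cosines:
  AD² = AR² + RD² - 2·AR·RD·cos(150°) = 81 + 100 + 155.9 = 336.9
  AD ≈ 18.35

Step 3: From EA = 8, ER = 14, AR = 9, by the inverse law of cosines:
  cos(∠AER) = (EA² + ER² - AR²) / (2·EA·ER)
  ∠AER = 36.96°

Step 4: From EA = 8, ET = 13, AT = 15, by the inverse law of cosines:
  cos(∠AET) = (EA² + ET² - AT²) / (2·EA·ET)
  ∠AET = 87.8°

Step 5: From AE = 8, AR = 9, ER = 14, by the inverse law of cosines:
  cos(∠EAR) = (AE² + AR² - ER²) / (2·AE·AR)
  ∠EAR = 110.74°

Step 6: From AE = 8, AT = 15, ET = 13, by the inverse law of cosines:
  cos(∠EAT) = (AE² + AT² - ET²) / (2·AE·AT)
  ∠EAT = 60°

Step 7: From RA = 9, RE = 14, AE = 8, by the inverse law of cosines:
  cos(∠ARE) = (RA² + RE² - AE²) / (2·RA·RE)
  ∠ARE = 32.3°

Step 8: From TA = 15, TE = 13, AE = 8, by the inverse law of cosines:
  cos(∠ATE) = (TA² + TE² - AE²) / (2·TA·TE)
  ∠ATE = 32.2°

Step 9: From AD = 18.35, AR = 9, DR = 10, by the inverse law of cosines:
  cos(∠DAR) = (AD² + AR² - DR²) / (2·AD·AR)
  ∠DAR = 15.81°

Step 10: From AE = 8, AQ = 11.19, EQ = 4, by the inverse law of cosines:
  cos(∠EAQ) = (AE² + AQ² - EQ²) / (2·AE·AQ)
  ∠EAQ = 14.64°

Step 11: From QA = 11.19, QE = 4, AE = 8, by the inverse law of cosines:
  cos(∠AQE) = (QA² + QE² - AE²) / (2·QA·QE)
  ∠AQE = 30.36°

Step 12: From DA = 18.35, DR = 10, AR = 9, by the inverse law of cosines:
  cos(∠ADR) = (DA² + DR² - AR²) / (2·DA·DR)
  ∠ADR = 14.19°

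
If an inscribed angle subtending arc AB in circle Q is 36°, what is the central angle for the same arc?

By the inscribed angle theorem, the central angle is twice the inscribed angle.
Central angle = 2 × 36° = 72°

72°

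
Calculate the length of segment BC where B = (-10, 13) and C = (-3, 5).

d = sqrt((7)^2 + (-8)^2) = sqrt(113)

sqrt(113)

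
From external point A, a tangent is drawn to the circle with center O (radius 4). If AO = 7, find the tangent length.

Let T be the point of tangency. Then OT ⊥ AT (radius ⊥ tangent).
In right triangle OTA: OA² = OT² + AT²
7² = 4² + AT²
AT² = 33, AT = sqrt(33)

sqrt(33)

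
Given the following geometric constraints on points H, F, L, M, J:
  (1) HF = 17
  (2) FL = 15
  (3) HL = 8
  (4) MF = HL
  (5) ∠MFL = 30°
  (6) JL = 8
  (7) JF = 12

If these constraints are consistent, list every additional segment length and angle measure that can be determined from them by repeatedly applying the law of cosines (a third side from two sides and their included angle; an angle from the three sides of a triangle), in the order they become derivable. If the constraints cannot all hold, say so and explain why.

The constraints are consistent. Derivable facts, in order:
After 1 step:
- LM ≈ 9.01
- ∠FHL = 61.93°
- ∠FJL = 95.08°
- ∠FLH = 90°
- ∠FLJ = 52.83°
- ∠HFL = 28.07°
- ∠JFL = 32.09°
After 2 steps:
- ∠FLM = 26.36°
- ∠FML = 123.64°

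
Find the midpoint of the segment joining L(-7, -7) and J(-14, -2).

M = ((x₁ + x₂)/2, (y₁ + y₂)/2)
= ((-7 + -14)/2, (-7 + -2)/2)
= (-21/2, -9/2) = (-21/2, -9/2)

(-21/2, -9/2)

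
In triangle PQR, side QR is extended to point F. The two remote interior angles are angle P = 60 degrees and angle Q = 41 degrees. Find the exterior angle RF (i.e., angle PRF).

By the exterior angle theorem, an exterior angle of a triangle equals the sum of the two remote interior angles.
Exterior angle = angle P + angle Q
Exterior angle = 60 + 41 = 101 degrees

101 degrees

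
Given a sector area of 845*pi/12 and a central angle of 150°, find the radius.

r² = 360 × 845*pi/12 / (π × 150) = 169, so r = 13.

13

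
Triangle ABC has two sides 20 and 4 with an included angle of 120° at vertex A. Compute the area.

When two sides and the included angle are known, the area formula is (1/2)ab sin(C).
The height from one side to the opposite vertex is 4 sin(120°) = 2*sqrt(3).
Area = (1/2) * 20 * 2*sqrt(3) = 20*sqrt(3).

20*sqrt(3)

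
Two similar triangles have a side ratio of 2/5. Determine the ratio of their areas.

Area scales with the square of linear dimensions. If every length is multiplied by 2/5, then the area is multiplied by (2/5)^2 = 4/25.
The area ratio is 4:25.

4:25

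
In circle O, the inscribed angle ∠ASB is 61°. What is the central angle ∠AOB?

By the inscribed angle theorem, the central angle is twice the inscribed angle.
Central angle = 2 × 61° = 122°

122°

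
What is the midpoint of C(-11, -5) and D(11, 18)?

The midpoint is the average of the coordinates:
x: (-11 + 11)/2 = 0
y: (-5 + 18)/2 = 13/2
Midpoint = (0, 13/2)

(0, 13/2)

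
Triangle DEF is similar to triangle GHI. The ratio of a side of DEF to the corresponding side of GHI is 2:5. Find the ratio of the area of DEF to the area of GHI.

Area scales with the square of linear dimensions. If every length is multiplied by 2/5, then the area is multiplied by (2/5)^2 = 4/25.
The area ratio is 4:25.

4:25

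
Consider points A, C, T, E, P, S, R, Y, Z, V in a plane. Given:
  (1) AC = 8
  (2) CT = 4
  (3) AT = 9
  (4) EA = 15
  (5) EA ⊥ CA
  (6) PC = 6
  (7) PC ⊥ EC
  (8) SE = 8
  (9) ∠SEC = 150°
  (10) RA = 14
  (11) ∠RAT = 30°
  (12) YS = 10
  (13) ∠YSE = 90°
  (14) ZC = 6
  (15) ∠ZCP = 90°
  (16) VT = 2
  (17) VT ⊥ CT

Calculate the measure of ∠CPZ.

Step 1: By the law of cosines on triangle PCZ: PZ² = 6² + 6² − 2·6·6·cos(90°) = 72, so PZ = 6·√2.
Step 2: By the inverse law of cosines on triangle CPZ: cos(∠CPZ) = (6² + (6·√2)² − 6²) / (2·6·6·√2) = 72/101.82 = 0.7071, so ∠CPZ = 45°.

Therefore, the measure of angle ∠CPZ = 45°.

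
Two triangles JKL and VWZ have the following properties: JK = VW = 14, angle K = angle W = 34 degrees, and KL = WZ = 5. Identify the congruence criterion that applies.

Consider the given information: JK = VW = 14, angle K = angle W = 34 degrees, and KL = WZ = 5
This is not SSS or HL: SSS requires all three pairs of sides, but we don't have that. HL only applies to right triangles with matching hypotenuse and leg.
The correct criterion is SAS. Two pairs of corresponding sides and the included angle are equal (Side-Angle-Side).

SAS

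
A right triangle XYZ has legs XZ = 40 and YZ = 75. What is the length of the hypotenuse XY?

XY = sqrt(40^2 + 75^2) = sqrt(7225) = 85

85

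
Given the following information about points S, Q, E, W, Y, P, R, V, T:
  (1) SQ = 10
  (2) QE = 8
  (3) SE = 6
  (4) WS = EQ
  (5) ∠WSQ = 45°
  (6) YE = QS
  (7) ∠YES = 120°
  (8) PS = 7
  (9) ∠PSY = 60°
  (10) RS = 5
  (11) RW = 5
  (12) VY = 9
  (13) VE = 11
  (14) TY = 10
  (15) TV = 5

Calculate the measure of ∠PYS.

From the given relations: YE = QS = 10.
Step 1: By the law of cosines on triangle SEY: SY² = 6² + 10² − 2·6·10·cos(120°) = 196, so SY = 14.
Step 2: By the law of cosines on triangle YSP: YP² = 14² + 7² − 2·14·7·cos(60°) = 147, so YP = 7·√3.
Step 3: By the inverse law of cosines on triangle PYS: cos(∠PYS) = ((7·√3)² + 14² − 7²) / (2·7·√3·14) = 294/339.48 = 0.866, so ∠PYS = 30°.

Therefore, the measure of angle ∠PYS = 30°.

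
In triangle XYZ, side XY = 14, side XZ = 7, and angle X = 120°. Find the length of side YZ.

By the law of cosines: YZ^2 = XY^2 + XZ^2 - 2*XY*XZ*cos(X)
YZ^2 = 14^2 + 7^2 - 2*14*7*cos(120°)
YZ^2 = 196 + 49 - 196*(-1/2)
YZ^2 = 343
YZ = 7*sqrt(7)

7*sqrt(7)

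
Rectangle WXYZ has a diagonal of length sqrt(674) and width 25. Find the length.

The diagonal of a rectangle forms a right triangle with the two sides.
Rearranging the Pythagorean theorem: missing side = sqrt(d^2 - known^2).
= sqrt(674 - 625) = sqrt(49) = 7.

7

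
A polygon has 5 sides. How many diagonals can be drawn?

Each of the 5 vertices connects to 2 non-adjacent vertices via diagonals.
Total connections = 5 × 2 = 10, but each diagonal is counted twice.
Number of diagonals = 10 / 2 = 5.

5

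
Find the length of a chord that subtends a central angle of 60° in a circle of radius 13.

Chord length = 2r sin(θ/2)
= 2 × 13 × sin(60°/2)
= 2 × 13 × sin(30°)
= 13

13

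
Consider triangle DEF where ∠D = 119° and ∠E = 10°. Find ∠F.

The interior angles sum to 180°: angle F = 180 - 119 - 10 = 51°.
The triangle is obtuse (angles 119°, 10°, 51°).

51 degrees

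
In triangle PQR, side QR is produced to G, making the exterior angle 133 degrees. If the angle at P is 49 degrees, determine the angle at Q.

angle Q = 133 - 49 = 84 degrees (exterior angle theorem).

84 degrees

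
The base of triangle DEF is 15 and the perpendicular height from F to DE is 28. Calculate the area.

Area = (1/2)(15)(28) = 210

210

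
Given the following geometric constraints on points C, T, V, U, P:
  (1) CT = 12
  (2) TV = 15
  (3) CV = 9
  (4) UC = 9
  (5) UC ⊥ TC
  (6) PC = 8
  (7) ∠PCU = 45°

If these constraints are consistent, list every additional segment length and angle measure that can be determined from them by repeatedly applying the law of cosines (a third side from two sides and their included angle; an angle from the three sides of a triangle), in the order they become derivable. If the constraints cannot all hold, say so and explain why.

The constraints are consistent. Derivable facts, in order:
After 1 step:
- TU = 15
- UP ≈ 6.57
- ∠CTV = 36.87°
- ∠CVT = 53.13°
- ∠TCV = 90°
After 2 steps:
- ∠CPU = 75.58°
- ∠CTU = 36.87°
- ∠CUP = 59.42°
- ∠CUT = 53.13°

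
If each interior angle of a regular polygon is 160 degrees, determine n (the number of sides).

Exterior angle = 180 - 160 = 20. n = 360 / 20 = 18.

18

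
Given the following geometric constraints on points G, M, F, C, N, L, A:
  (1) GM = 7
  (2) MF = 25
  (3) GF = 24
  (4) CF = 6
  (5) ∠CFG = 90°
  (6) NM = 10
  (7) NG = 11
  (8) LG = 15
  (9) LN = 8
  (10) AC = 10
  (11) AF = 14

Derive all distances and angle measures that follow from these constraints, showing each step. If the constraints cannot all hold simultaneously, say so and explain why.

The constraints are consistent.

Step 1: From GF = 24, FC = 6, and ∠GFC = 90°, by the law of cosines:
  GC² = GF² + FC² - 2·GF·FC·cos(90°) = 576 + 36 - 0 = 612
  GC = 6·√17

Step 2: From GF = 24, GM = 7, FM = 25, by the inverse law of cosines:
  cos(∠FGM) = (GF² + GM² - FM²) / (2·GF·GM)
  ∠FGM = 90°

Step 3: From GL = 15, GN = 11, LN = 8, by the inverse law of cosines:
  cos(∠LGN) = (GL² + GN² - LN²) / (2·GL·GN)
  ∠LGN = 31.29°

Step 4: From GM = 7, GN = 11, MN = 10, by the inverse law of cosines:
  cos(∠MGN) = (GM² + GN² - MN²) / (2·GM·GN)
  ∠MGN = 62.96°

Step 5: From MF = 25, MG = 7, FG = 24, by the inverse law of cosines:
  cos(∠FMG) = (MF² + MG² - FG²) / (2·MF·MG)
  ∠FMG = 73.74°

Step 6: From MG = 7, MN = 10, GN = 11, by the inverse law of cosines:
  cos(∠GMN) = (MG² + MN² - GN²) / (2·MG·MN)
  ∠GMN = 78.46°

Step 7: From FA = 14, FC = 6, AC = 10, by the inverse law of cosines:
  cos(∠AFC) = (FA² + FC² - AC²) / (2·FA·FC)
  ∠AFC = 38.21°

Step 8: From FG = 24, FM = 25, GM = 7, by the inverse law of cosines:
  cos(∠GFM) = (FG² + FM² - GM²) / (2·FG·FM)
  ∠GFM = 16.26°

Step 9: From CA = 10, CF = 6, AF = 14, by the inverse law of cosines:
  cos(∠ACF) = (CA² + CF² - AF²) / (2·CA·CF)
  ∠ACF = 120°

Step 10: From NG = 11, NL = 8, GL = 15, by the inverse law of cosines:
  cos(∠GNL) = (NG² + NL² - GL²) / (2·NG·NL)
  ∠GNL = 103.14°

Step 11: From NG = 11, NM = 10, GM = 7, by the inverse law of cosines:
  cos(∠GNM) = (NG² + NM² - GM²) / (2·NG·NM)
  ∠GNM = 38.57°

Step 12: From LG = 15, LN = 8, GN = 11, by the inverse law of cosines:
  cos(∠GLN) = (LG² + LN² - GN²) / (2·LG·LN)
  ∠GLN = 45.57°

Step 13: From AC = 10, AF = 14, CF = 6, by the inverse law of cosines:
  cos(∠CAF) = (AC² + AF² - CF²) / (2·AC·AF)
  ∠CAF = 21.79°

Step 14: From GC = 6·√17, GF = 24, CF = 6, by the inverse law of cosines:
  cos(∠CGF) = (GC² + GF² - CF²) / (2·GC·GF)
  ∠CGF = 14.04°

Step 15: From CF = 6, CG = 6·√17, FG = 24, by the inverse law of cosines:
  cos(∠FCG) = (CF² + CG² - FG²) / (2·CF·CG)
  ∠FCG = 75.96°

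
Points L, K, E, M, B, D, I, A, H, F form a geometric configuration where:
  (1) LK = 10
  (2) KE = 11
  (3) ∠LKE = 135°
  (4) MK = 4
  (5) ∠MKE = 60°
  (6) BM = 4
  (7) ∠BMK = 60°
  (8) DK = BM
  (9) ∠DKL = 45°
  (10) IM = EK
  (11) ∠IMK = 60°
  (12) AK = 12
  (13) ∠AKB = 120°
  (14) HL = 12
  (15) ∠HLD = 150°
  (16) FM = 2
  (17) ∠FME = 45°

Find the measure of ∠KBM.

Step 1: By the law of cosines on triangle BMK: BK² = 4² + 4² − 2·4·4·cos(60°) = 16, so BK = 4.
Step 2: By the inverse law of cosines on triangle KBM: cos(∠KBM) = (4² + 4² − 4²) / (2·4·4) = 16/32 = 0.5, so ∠KBM = 60°.

Therefore, the measure of angle ∠KBM = 60°.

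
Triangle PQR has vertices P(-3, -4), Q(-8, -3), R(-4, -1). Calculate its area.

Using the Shoelace formula for a triangle:
Area = (1/2)|x0(y1 - y2) + x1(y2 - y0) + x2(y0 - y1)|
Area = (1/2)|-3(-3 - -1) + -8(-1 - -4) + -4(-4 - -3)|
Area = (1/2)|6 + -24 + 4|
Area = (1/2)|-14|
Area = (1/2)(14)
Area = 7

7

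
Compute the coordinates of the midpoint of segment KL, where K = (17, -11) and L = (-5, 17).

M = ((x₁ + x₂)/2, (y₁ + y₂)/2)
= ((17 + -5)/2, (-11 + 17)/2)
= (12/2, 6/2) = (6, 3)

(6, 3)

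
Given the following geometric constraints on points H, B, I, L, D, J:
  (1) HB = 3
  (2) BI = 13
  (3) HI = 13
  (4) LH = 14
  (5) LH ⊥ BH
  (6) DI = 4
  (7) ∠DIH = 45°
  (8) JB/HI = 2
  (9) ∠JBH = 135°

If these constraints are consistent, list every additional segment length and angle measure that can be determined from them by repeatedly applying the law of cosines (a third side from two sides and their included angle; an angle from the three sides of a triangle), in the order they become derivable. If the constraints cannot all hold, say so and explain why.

The constraints are consistent. Derivable facts, in order:
After 1 step:
- BL ≈ 14.32
- HD ≈ 10.56
- HJ ≈ 28.2
- ∠BHI = 83.37°
- ∠BIH = 13.25°
- ∠HBI = 83.37°
After 2 steps:
- ∠BHJ = 40.69°
- ∠BJH = 4.31°
- ∠BLH = 12.09°
- ∠DHI = 15.54°
- ∠HBL = 77.91°
- ∠HDI = 119.46°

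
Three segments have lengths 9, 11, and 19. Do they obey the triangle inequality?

Yes.
The triangle inequality requires that the sum of any two sides exceeds the third.
Here 9 + 11 = 20 > 19, so the condition is met.

Yes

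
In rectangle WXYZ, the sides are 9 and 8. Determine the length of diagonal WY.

d = sqrt(9^2 + 8^2) = sqrt(145)

sqrt(145)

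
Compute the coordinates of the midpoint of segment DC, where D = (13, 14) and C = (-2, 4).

The midpoint is the average of the coordinates:
x: (13 + -2)/2 = 11/2
y: (14 + 4)/2 = 9
Midpoint = (11/2, 9)

(11/2, 9)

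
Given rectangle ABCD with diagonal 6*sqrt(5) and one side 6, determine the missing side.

The diagonal of a rectangle forms a right triangle with the two sides.
Rearranging the Pythagorean theorem: missing side = sqrt(d^2 - known^2).
= sqrt(180 - 36) = sqrt(144) = 12.

12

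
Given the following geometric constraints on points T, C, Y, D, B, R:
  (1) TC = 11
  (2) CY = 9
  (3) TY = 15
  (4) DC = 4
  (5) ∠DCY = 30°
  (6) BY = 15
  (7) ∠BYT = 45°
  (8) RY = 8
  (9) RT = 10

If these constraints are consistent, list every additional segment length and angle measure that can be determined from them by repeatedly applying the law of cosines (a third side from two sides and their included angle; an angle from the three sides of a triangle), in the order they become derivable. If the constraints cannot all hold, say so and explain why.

The constraints are consistent. Derivable facts, in order:
After 1 step:
- TB ≈ 11.48
- YD ≈ 5.89
- ∠CTY = 36.58°
- ∠CYT = 46.75°
- ∠RTY = 29.54°
- ∠RYT = 38.05°
- ∠TCY = 96.67°
- ∠TRY = 112.41°
After 2 steps:
- ∠BTY = 67.5°
- ∠CDY = 130.14°
- ∠CYD = 19.86°
- ∠TBY = 67.5°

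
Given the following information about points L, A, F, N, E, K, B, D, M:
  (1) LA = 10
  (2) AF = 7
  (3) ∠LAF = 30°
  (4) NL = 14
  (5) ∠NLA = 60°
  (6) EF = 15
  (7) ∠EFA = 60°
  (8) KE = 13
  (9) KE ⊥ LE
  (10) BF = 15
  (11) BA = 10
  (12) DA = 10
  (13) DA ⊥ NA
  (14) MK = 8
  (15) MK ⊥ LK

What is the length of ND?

Step 1: By the law of cosines on triangle NLA: NA² = 14² + 10² − 2·14·10·cos(60°) = 156, so NA = 2·√39.
Step 2: By the law of cosines on triangle NAD: ND² = (2·√39)² + 10² − 2·2·√39·10·cos(90°) = 256, so ND = 16.

Therefore, the length of ND = 16.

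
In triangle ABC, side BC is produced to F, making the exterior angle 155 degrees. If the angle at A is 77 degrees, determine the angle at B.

The exterior angle theorem states that an exterior angle equals the sum of the two non-adjacent interior angles.
So 155 = 77 + angle B, which gives angle B = 155 - 77 = 78 degrees.

78 degrees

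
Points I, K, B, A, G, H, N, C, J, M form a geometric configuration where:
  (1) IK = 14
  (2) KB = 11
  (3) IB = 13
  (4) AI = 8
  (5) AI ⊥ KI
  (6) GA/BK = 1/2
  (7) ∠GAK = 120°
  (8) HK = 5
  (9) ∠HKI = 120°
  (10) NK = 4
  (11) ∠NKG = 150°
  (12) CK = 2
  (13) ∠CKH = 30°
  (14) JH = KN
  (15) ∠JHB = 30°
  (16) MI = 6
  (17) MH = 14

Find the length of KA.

Step 1: By the law of cosines on triangle KIA: KA² = 14² + 8² − 2·14·8·cos(90°) = 260, so KA = 2·√65.

Therefore, the length of KA = 2·√65.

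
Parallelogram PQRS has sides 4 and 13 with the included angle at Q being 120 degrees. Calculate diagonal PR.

Law of cosines: d^2 = 4^2 + 13^2 - 2(4)(13)cos(120°) = 237, so d = sqrt(237).

sqrt(237)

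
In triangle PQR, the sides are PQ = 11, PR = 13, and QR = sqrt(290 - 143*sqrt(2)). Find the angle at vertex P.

When all three sides of a triangle are known, the law of cosines can be rearranged to find any angle.
cos(C) = (a² + b² - c²) / (2ab) gives cos(P) = sqrt(2)/2.
Taking the inverse cosine: P = 45°.

45°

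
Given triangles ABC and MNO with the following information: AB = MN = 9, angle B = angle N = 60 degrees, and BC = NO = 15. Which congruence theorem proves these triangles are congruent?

The given information matches SAS: Two pairs of corresponding sides and the included angle are equal (Side-Angle-Side).

SAS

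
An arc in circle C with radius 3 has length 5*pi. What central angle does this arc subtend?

The full circumference is 2πr = 6*pi.
The arc is 5*pi / 6*pi = 5/6 of the full circle.
So the central angle = 5/6 × 360° = 300°.

300°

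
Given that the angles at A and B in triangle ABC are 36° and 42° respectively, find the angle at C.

Let angle C = x. Then 36 + 42 + x = 180.
x = 180 - 78 = 102 degrees.

102 degrees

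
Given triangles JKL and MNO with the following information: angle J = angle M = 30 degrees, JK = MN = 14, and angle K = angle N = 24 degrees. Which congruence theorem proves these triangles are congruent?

The given information provides:
angle J = angle M = 30 degrees, JK = MN = 14, and angle K = angle N = 24 degrees
This matches the ASA congruence theorem.
Two pairs of corresponding angles and the included side are equal (Angle-Side-Angle).

ASA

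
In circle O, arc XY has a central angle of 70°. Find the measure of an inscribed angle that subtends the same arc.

An inscribed angle intercepts an arc from a point on the circle, while the central angle intercepts the same arc from the center.
The inscribed angle is always half the central angle: 70° / 2 = 35°.

35°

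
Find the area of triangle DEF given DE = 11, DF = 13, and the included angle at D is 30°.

Area = (1/2)(11)(13) sin(30°) = (1/2)(11)(13)(1/2) = 143/4

143/4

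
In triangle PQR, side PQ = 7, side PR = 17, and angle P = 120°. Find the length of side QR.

Law of cosines: QR^2 = 7^2 + 17^2 - 2(7)(17)cos(120°) = 457, so QR = sqrt(457).

sqrt(457)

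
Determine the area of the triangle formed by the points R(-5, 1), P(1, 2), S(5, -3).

The Shoelace formula computes the area from vertex coordinates by summing cross products.
For vertices (-5,1), (1,2), (5,-3):
Signed sum = -5*2 - 1*1 + 1*-3 - 5*2 + 5*1 - -5*-3
= -11 + -13 + -10 = -34
Area = (1/2)|-34| = 17.

17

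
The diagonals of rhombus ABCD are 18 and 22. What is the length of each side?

In a rhombus, the diagonals bisect each other perpendicularly, creating four congruent right triangles.
Each triangle has legs 9 (half of 18) and 11 (half of 22).
The hypotenuse of each right triangle is a side of the rhombus:
side = sqrt(9^2 + 11^2) = sqrt(202)

sqrt(202)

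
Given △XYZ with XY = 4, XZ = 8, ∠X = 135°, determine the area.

Area = (1/2)(4)(8) sin(135°) = (1/2)(4)(8)(sqrt(2)/2) = 8*sqrt(2)

8*sqrt(2)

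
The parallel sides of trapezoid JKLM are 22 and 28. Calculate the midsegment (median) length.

The midsegment (median) of a trapezoid connects the midpoints of the non-parallel sides.
Its length is the average of the two bases: (22 + 28) / 2 = 25.

25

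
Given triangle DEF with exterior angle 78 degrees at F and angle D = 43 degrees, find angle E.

By the exterior angle theorem: exterior angle = sum of remote interior angles.
78 = 43 + angle E
angle E = 78 - 43 = 35 degrees

35 degrees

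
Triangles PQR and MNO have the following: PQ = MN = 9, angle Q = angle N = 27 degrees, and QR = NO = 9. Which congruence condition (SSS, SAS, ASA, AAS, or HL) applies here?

Consider the given information: PQ = MN = 9, angle Q = angle N = 27 degrees, and QR = NO = 9
This is not AAS or HL: AAS requires two angles and a non-included side. HL only applies to right triangles with matching hypotenuse and leg.
The correct criterion is SAS. Two pairs of corresponding sides and the included angle are equal (Side-Angle-Side).

SAS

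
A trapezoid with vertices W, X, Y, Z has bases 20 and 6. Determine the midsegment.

The midsegment (median) of a trapezoid connects the midpoints of the non-parallel sides.
Its length is the average of the two bases: (20 + 6) / 2 = 13.

13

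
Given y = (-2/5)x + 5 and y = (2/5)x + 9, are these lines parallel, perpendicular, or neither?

Slope of line 1: m1 = -2/5
Slope of line 2: m2 = 2/5
For parallel lines we need equal slopes: -2/5 != 2/5.
For perpendicular lines we need m1*m2 = -1: (-2/5)(2/5) = -4/25 != -1.
Since neither condition holds, the lines are neither parallel nor perpendicular.

Neither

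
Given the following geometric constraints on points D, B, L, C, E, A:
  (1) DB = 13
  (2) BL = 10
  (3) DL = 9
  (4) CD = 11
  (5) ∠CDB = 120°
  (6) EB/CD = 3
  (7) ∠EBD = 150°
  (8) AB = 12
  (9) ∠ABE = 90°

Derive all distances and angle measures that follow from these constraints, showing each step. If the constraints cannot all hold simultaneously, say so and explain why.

The constraints are consistent.

From the given relations:
  EB = 3·CD = 3·11 = 33

Step 1: From DB = 13, BE = 33, and ∠DBE = 150°, by the law of cosines:
  DE² = DB² + BE² - 2·DB·BE·cos(150°) = 169 + 1089 + 743 = 2001
  DE ≈ 44.73

Step 2: From BD = 13, DC = 11, and ∠BDC = 120°, by the law of cosines:
  BC² = BD² + DC² - 2·BD·DC·cos(120°) = 169 + 121 + 143 = 433
  BC ≈ 20.81

Step 3: From EB = 33, BA = 12, and ∠EBA = 90°, by the law of cosines:
  EA² = EB² + BA² - 2·EB·BA·cos(90°) = 1089 + 144 - 0 = 1233
  EA = 3·√137

Step 4: From DB = 13, DL = 9, BL = 10, by the inverse law of cosines:
  cos(∠BDL) = (DB² + DL² - BL²) / (2·DB·DL)
  ∠BDL = 50.13°

Step 5: From BD = 13, BL = 10, DL = 9, by the inverse law of cosines:
  cos(∠DBL) = (BD² + BL² - DL²) / (2·BD·BL)
  ∠DBL = 43.69°

Step 6: From LB = 10, LD = 9, BD = 13, by the inverse law of cosines:
  cos(∠BLD) = (LB² + LD² - BD²) / (2·LB·LD)
  ∠BLD = 86.18°

Step 7: From DB = 13, DE = 44.73, BE = 33, by the inverse law of cosines:
  cos(∠BDE) = (DB² + DE² - BE²) / (2·DB·DE)
  ∠BDE = 21.64°

Step 8: From BC = 20.81, BD = 13, CD = 11, by the inverse law of cosines:
  cos(∠CBD) = (BC² + BD² - CD²) / (2·BC·BD)
  ∠CBD = 27.25°

Step 9: From CB = 20.81, CD = 11, BD = 13, by the inverse law of cosines:
  cos(∠BCD) = (CB² + CD² - BD²) / (2·CB·CD)
  ∠BCD = 32.75°

Step 10: From EA = 3·√137, EB = 33, AB = 12, by the inverse law of cosines:
  cos(∠AEB) = (EA² + EB² - AB²) / (2·EA·EB)
  ∠AEB = 19.98°

Step 11: From EB = 33, ED = 44.73, BD = 13, by the inverse law of cosines:
  cos(∠BED) = (EB² + ED² - BD²) / (2·EB·ED)
  ∠BED = 8.36°

Step 12: From AB = 12, AE = 3·√137, BE = 33, by the inverse law of cosines:
  cos(∠BAE) = (AB² + AE² - BE²) / (2·AB·AE)
  ∠BAE = 70.02°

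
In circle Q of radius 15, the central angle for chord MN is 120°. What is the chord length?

Chord = 2(15) sin(60°) = 15*sqrt(3)

15*sqrt(3)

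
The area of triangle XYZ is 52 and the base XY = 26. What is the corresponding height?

Rearranging the area formula Area = (1/2) * base * height:
height = 2 * Area / base = 2 * 52 / 26 = 4.

4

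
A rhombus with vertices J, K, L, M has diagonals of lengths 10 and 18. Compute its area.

The diagonals of a rhombus divide it into four right triangles.
Each triangle has legs 10/ 2 = 5 and 18/2 = 9, so each has area (1/2)*5*9 = 45/2.
Four such triangles give total area = (d1 * d2) / 2 = 90.

90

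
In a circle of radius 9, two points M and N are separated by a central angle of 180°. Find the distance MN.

Drop a perpendicular from the center to the chord, bisecting both the chord and the central angle.
Each half-chord = r sin(θ/2) = 9 sin(90°).
The full chord = 2 × 9 × sin(90°) = 18.

18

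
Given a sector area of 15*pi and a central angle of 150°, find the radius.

Sector area A = πr² × θ/360, so r² = 360A / (πθ).
r² = 360 × 15*pi / (π × 150)
r² = 36
r = 6

6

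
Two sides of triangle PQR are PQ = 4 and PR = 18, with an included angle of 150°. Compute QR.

By the law of cosines: QR^2 = PQ^2 + PR^2 - 2*PQ*PR*cos(P)
QR^2 = 4^2 + 18^2 - 2*4*18*cos(150°)
QR^2 = 16 + 324 - 144*(-sqrt(3)/2)
QR^2 = 72*sqrt(3) + 340
QR = 2*sqrt(18*sqrt(3) + 85)

2*sqrt(18*sqrt(3) + 85)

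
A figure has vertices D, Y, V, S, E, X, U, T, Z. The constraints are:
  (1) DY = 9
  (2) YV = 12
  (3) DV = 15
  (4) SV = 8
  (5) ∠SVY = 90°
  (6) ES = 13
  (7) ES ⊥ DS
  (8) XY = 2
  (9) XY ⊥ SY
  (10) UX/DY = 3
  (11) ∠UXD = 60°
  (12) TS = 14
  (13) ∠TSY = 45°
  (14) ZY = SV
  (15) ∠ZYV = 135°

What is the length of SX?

Step 1: By the law of cosines on triangle SVY: SY² = 8² + 12² − 2·8·12·cos(90°) = 208, so SY = 4·√13.
Step 2: By the law of cosines on triangle SYX: SX² = (4·√13)² + 2² − 2·4·√13·2·cos(90°) = 212, so SX = 2·√53.

Therefore, the length of SX = 2·√53.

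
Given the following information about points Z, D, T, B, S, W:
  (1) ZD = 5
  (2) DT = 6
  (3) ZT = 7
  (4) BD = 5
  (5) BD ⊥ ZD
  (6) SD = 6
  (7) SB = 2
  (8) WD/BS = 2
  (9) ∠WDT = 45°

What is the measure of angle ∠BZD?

Step 1: By the law of cosines on triangle ZDB: ZB² = 5² + 5² − 2·5·5·cos(90°) = 50, so ZB = 5·√2.
Step 2: By the inverse law of cosines on triangle BZD: cos(∠BZD) = ((5·√2)² + 5² − 5²) / (2·5·√2·5) = 50/70.71 = 0.7071, so ∠BZD = 45°.

Therefore, the measure of angle ∠BZD = 45°.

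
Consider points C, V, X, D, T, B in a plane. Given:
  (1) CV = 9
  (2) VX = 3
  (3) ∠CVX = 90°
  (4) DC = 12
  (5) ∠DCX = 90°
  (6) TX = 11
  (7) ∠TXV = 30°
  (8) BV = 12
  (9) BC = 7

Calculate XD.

Step 1: By the law of cosines on triangle CVX: CX² = 9² + 3² − 2·9·3·cos(90°) = 90, so CX = 3·√10.
Step 2: By the law of cosines on triangle XCD: XD² = (3·√10)² + 12² − 2·3·√10·12·cos(90°) = 234, so XD = 3·√26.

Therefore, the length of XD = 3·√26.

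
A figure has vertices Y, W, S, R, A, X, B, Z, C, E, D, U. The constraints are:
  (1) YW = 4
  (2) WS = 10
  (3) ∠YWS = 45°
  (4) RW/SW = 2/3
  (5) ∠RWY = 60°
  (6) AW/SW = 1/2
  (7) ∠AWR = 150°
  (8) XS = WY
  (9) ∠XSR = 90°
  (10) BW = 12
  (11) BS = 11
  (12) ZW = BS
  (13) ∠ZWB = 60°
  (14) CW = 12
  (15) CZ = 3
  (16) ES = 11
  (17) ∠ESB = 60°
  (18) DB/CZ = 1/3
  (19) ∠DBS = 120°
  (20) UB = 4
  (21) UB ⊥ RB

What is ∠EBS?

Step 1: By the law of cosines on triangle BSE: BE² = 11² + 11² − 2·11·11·cos(60°) = 121, so BE = 11.
Step 2: By the inverse law of cosines on triangle EBS: cos(∠EBS) = (11² + 11² − 11²) / (2·11·11) = 121/242 = 0.5, so ∠EBS = 60°.

Therefore, the measure of angle ∠EBS = 60°.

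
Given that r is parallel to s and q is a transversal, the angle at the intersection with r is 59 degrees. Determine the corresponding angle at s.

Corresponding angles are equal: 59 degrees.

59 degrees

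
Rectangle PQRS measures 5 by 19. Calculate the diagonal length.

A rectangle's diagonal splits it into two right triangles, with the diagonal as the hypotenuse.
By the Pythagorean theorem, d^2 = 5^2 + 19^2 = 386.
Therefore d = sqrt(386).

sqrt(386)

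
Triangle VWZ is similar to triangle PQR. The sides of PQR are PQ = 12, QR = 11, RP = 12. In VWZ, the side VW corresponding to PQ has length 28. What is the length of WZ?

Similar triangles have proportional sides. Setting up the proportion:
VW / PQ = WZ / QR
28 / 12 = WZ / 11
WZ = 11 * 28 / 12 = 77/3.

77/3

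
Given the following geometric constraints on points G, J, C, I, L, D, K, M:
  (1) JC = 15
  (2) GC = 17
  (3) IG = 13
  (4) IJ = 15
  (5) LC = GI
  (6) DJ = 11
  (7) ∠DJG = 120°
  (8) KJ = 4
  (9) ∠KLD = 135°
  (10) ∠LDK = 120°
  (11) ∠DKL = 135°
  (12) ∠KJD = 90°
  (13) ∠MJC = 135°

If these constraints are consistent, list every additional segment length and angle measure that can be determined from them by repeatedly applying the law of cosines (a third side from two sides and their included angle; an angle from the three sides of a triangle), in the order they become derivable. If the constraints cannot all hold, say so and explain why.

These constraints are not satisfiable: (9), (10) and (11) are the three interior angles of triangle KLD, which must sum to 180°, but 135° + 120° + 135° = 390°. No planar figure meets all of them, so nothing further can be derived.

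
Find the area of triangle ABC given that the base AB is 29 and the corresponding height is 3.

A triangle's area is half the area of a rectangle with the same base and height.
Area = (1/2) * 29 * 3 = 87/2.

87/2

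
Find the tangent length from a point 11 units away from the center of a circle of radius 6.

tangent = √(d² - r²) = √(11² - 6²) = √(121 - 36) = √85 = sqrt(85)

sqrt(85)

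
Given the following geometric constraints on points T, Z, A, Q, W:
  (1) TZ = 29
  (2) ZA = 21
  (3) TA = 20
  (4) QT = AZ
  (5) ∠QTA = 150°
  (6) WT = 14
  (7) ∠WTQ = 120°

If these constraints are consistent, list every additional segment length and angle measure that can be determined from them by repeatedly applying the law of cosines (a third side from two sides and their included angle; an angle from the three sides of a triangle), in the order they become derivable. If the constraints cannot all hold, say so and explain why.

The constraints are consistent. Derivable facts, in order:
After 1 step:
- AQ ≈ 39.6
- QW = 7·√19
- ∠ATZ = 46.4°
- ∠AZT = 43.6°
- ∠TAZ = 90°
After 2 steps:
- ∠AQT = 14.63°
- ∠QAT = 15.37°
- ∠QWT = 36.59°
- ∠TQW = 23.41°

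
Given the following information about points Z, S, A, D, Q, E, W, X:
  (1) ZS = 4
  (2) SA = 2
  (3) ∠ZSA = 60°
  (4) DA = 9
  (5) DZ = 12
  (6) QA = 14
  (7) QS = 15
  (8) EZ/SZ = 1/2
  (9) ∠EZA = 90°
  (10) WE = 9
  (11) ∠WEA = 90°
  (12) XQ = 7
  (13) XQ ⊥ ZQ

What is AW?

From the given relations: EZ = 1/2·SZ = 1/2·4 = 2.
Step 1: By the law of cosines on triangle ZSA: ZA² = 4² + 2² − 2·4·2·cos(60°) = 12, so ZA = 2·√3.
Step 2: By the law of cosines on triangle EZA: EA² = 2² + (2·√3)² − 2·2·2·√3·cos(90°) = 16, so EA = 4.
Step 3: By the law of cosines on triangle AEW: AW² = 4² + 9² − 2·4·9·cos(90°) = 97, so AW = √97.

Therefore, the length of AW = √97.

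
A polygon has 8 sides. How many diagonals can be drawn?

Each of the 8 vertices connects to 5 non-adjacent vertices via diagonals.
Total connections = 8 × 5 = 40, but each diagonal is counted twice.
Number of diagonals = 40 / 2 = 20.

20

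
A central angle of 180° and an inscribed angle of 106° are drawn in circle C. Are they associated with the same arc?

By the inscribed angle theorem, the inscribed angle for a central angle of 180° should be 180° / 2 = 90°.
The given inscribed angle is 106°, which does not equal 90°.
Therefore, no, they do not correspond to the same arc.

No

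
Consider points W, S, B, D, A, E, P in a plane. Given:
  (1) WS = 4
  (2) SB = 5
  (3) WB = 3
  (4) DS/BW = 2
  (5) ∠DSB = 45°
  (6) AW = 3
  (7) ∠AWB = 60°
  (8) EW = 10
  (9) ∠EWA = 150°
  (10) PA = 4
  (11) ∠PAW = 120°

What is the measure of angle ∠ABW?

Step 1: By the law of cosines on triangle BWA: BA² = 3² + 3² − 2·3·3·cos(60°) = 9, so BA = 3.
Step 2: By the inverse law of cosines on triangle ABW: cos(∠ABW) = (3² + 3² − 3²) / (2·3·3) = 9/18 = 0.5, so ∠ABW = 60°.

Therefore, the measure of angle ∠ABW = 60°.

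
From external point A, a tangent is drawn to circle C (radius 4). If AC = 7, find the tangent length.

tangent = √(d² - r²) = √(7² - 4²) = √(49 - 16) = √33 = sqrt(33)

sqrt(33)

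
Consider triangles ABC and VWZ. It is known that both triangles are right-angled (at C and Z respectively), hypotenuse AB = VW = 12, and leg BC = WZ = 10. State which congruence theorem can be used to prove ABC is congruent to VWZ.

The given information provides:
both triangles are right-angled (at C and Z respectively), hypotenuse AB = VW = 12, and leg BC = WZ = 10
This matches the HL congruence theorem.
The hypotenuse and one leg of two right triangles are equal (Hypotenuse-Leg).

HL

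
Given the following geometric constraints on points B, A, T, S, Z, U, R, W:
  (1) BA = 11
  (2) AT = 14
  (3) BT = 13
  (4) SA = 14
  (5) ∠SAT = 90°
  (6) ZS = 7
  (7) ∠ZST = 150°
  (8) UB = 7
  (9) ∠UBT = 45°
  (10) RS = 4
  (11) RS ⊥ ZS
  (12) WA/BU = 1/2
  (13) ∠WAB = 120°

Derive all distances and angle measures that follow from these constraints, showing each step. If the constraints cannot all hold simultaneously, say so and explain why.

The constraints are consistent.

From the given relations:
  WA = 1/2·BU = 1/2·7 ≈ 3.5

Step 1: From BA = 11, AW = 3.5, and ∠BAW = 120°, by the law of cosines:
  BW² = BA² + AW² - 2·BA·AW·cos(120°) = 121 + 12.25 + 38.5 = 171.8
  BW ≈ 13.11

Step 2: From TA = 14, AS = 14, and ∠TAS = 90°, by the law of cosines:
  TS² = TA² + AS² - 2·TA·AS·cos(90°) = 196 + 196 - 0 = 392
  TS = 14·√2

Step 3: From TB = 13, BU = 7, and ∠TBU = 45°, by the law of cosines:
  TU² = TB² + BU² - 2·TB·BU·cos(45°) = 169 + 49 - 128.7 = 89.31
  TU ≈ 9.45

Step 4: From ZS = 7, SR = 4, and ∠ZSR = 90°, by the law of cosines:
  ZR² = ZS² + SR² - 2·ZS·SR·cos(90°) = 49 + 16 - 0 = 65
  ZR = √65

Step 5: From BA = 11, BT = 13, AT = 14, by the inverse law of cosines:
  cos(∠ABT) = (BA² + BT² - AT²) / (2·BA·BT)
  ∠ABT = 70.81°

Step 6: From AB = 11, AT = 14, BT = 13, by the inverse law of cosines:
  cos(∠BAT) = (AB² + AT² - BT²) / (2·AB·AT)
  ∠BAT = 61.28°

Step 7: From TA = 14, TB = 13, AB = 11, by the inverse law of cosines:
  cos(∠ATB) = (TA² + TB² - AB²) / (2·TA·TB)
  ∠ATB = 47.91°

Step 8: From TS = 14·√2, SZ = 7, and ∠TSZ = 150°, by the law of cosines:
  TZ² = TS² + SZ² - 2·TS·SZ·cos(150°) = 392 + 49 + 240 = 681
  TZ ≈ 26.1

Step 9: From BA = 11, BW = 13.11, AW = 3.5, by the inverse law of cosines:
  cos(∠ABW) = (BA² + BW² - AW²) / (2·BA·BW)
  ∠ABW = 13.37°

Step 10: From TA = 14, TS = 14·√2, AS = 14, by the inverse law of cosines:
  cos(∠ATS) = (TA² + TS² - AS²) / (2·TA·TS)
  ∠ATS = 45°

Step 11: From TB = 13, TU = 9.45, BU = 7, by the inverse law of cosines:
  cos(∠BTU) = (TB² + TU² - BU²) / (2·TB·TU)
  ∠BTU = 31.59°

Step 12: From SA = 14, ST = 14·√2, AT = 14, by the inverse law of cosines:
  cos(∠AST) = (SA² + ST² - AT²) / (2·SA·ST)
  ∠AST = 45°

Step 13: From ZR = √65, ZS = 7, RS = 4, by the inverse law of cosines:
  cos(∠RZS) = (ZR² + ZS² - RS²) / (2·ZR·ZS)
  ∠RZS = 29.74°

Step 14: From UB = 7, UT = 9.45, BT = 13, by the inverse law of cosines:
  cos(∠BUT) = (UB² + UT² - BT²) / (2·UB·UT)
  ∠BUT = 103.41°

Step 15: From RS = 4, RZ = √65, SZ = 7, by the inverse law of cosines:
  cos(∠SRZ) = (RS² + RZ² - SZ²) / (2·RS·RZ)
  ∠SRZ = 60.26°

Step 16: From WA = 3.5, WB = 13.11, AB = 11, by the inverse law of cosines:
  cos(∠AWB) = (WA² + WB² - AB²) / (2·WA·WB)
  ∠AWB = 46.63°

Step 17: From TS = 14·√2, TZ = 26.1, SZ = 7, by the inverse law of cosines:
  cos(∠STZ) = (TS² + TZ² - SZ²) / (2·TS·TZ)
  ∠STZ = 7.71°

Step 18: From ZS = 7, ZT = 26.1, ST = 14·√2, by the inverse law of cosines:
  cos(∠SZT) = (ZS² + ZT² - ST²) / (2·ZS·ZT)
  ∠SZT = 22.29°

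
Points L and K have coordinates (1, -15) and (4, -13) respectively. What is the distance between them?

The horizontal distance is |4 - 1| = 3 and the vertical distance is |-13 - -15| = 2.
By the Pythagorean theorem, d = sqrt(3^2 + 2^2) = sqrt(13).

sqrt(13)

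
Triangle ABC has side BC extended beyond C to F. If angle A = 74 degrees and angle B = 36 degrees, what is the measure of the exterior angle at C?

By the exterior angle theorem, an exterior angle of a triangle equals the sum of the two remote interior angles.
Exterior angle = angle A + angle B
Exterior angle = 74 + 36 = 110 degrees

110 degrees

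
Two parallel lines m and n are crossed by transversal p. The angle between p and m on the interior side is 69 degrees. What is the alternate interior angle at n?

Alternate interior angles formed by parallel lines and a transversal are equal.
The given angle is 69 degrees.
The alternate interior angle = 69 degrees.

69 degrees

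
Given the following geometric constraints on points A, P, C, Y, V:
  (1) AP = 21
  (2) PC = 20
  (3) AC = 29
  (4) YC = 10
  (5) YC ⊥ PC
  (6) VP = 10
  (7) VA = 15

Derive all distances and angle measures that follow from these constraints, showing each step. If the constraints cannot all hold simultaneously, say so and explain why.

The constraints are consistent.

Step 1: From PC = 20, CY = 10, and ∠PCY = 90°, by the law of cosines:
  PY² = PC² + CY² - 2·PC·CY·cos(90°) = 400 + 100 - 0 = 500
  PY = 10·√5

Step 2: From AC = 29, AP = 21, CP = 20, by the inverse law of cosines:
  cos(∠CAP) = (AC² + AP² - CP²) / (2·AC·AP)
  ∠CAP = 43.6°

Step 3: From AP = 21, AV = 15, PV = 10, by the inverse law of cosines:
  cos(∠PAV) = (AP² + AV² - PV²) / (2·AP·AV)
  ∠PAV = 26.05°

Step 4: From PA = 21, PC = 20, AC = 29, by the inverse law of cosines:
  cos(∠APC) = (PA² + PC² - AC²) / (2·PA·PC)
  ∠APC = 90°

Step 5: From PA = 21, PV = 10, AV = 15, by the inverse law of cosines:
  cos(∠APV) = (PA² + PV² - AV²) / (2·PA·PV)
  ∠APV = 41.2°

Step 6: From CA = 29, CP = 20, AP = 21, by the inverse law of cosines:
  cos(∠ACP) = (CA² + CP² - AP²) / (2·CA·CP)
  ∠ACP = 46.4°

Step 7: From VA = 15, VP = 10, AP = 21, by the inverse law of cosines:
  cos(∠AVP) = (VA² + VP² - AP²) / (2·VA·VP)
  ∠AVP = 112.75°

Step 8: From PC = 20, PY = 10·√5, CY = 10, by the inverse law of cosines:
  cos(∠CPY) = (PC² + PY² - CY²) / (2·PC·PY)
  ∠CPY = 26.57°

Step 9: From YC = 10, YP = 10·√5, CP = 20, by the inverse law of cosines:
  cos(∠CYP) = (YC² + YP² - CP²) / (2·YC·YP)
  ∠CYP = 63.43°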